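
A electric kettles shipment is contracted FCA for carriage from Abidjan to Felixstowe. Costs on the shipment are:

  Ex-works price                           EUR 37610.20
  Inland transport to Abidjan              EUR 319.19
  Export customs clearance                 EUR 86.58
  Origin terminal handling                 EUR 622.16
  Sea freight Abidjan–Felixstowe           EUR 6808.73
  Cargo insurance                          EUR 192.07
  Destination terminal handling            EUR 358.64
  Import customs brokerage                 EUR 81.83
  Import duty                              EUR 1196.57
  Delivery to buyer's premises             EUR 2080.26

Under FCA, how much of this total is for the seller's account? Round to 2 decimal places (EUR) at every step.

FCA: the seller delivers export-cleared goods to the carrier; the buyer bears costs from that point.
Seller's account: goods 37610.20 + inland to port 319.19 + export clearance 86.58 = 38015.97
Buyer's account: origin terminal 622.16 + freight 6808.73 + insurance 192.07 + destination terminal 358.64 + brokerage 81.83 + duty 1196.57 + delivery 2080.26 = 11340.26

Seller's account: EUR 38015.97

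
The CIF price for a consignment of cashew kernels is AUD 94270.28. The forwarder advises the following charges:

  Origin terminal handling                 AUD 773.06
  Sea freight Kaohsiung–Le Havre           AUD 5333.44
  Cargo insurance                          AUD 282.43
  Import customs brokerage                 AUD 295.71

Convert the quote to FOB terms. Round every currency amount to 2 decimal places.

FOB price: AUD 88654.41

Not relevant to the conversion: origin terminal — on the seller under both CIF and FOB; already in the CIF price and stays in the FOB price. brokerage — on the buyer under both terms; not part of either seller's price.
From CIF to FOB, the seller no longer bears: freight, insurance.
FOB price = 94270.28 − 5333.44 − 282.43 = 88654.41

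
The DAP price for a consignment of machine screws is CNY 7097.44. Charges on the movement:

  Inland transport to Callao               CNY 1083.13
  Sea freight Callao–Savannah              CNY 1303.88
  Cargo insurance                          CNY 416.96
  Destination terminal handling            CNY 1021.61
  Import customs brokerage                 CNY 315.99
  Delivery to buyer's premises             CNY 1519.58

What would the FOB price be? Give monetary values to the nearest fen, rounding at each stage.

Not relevant to the conversion: inland to port — on the seller under both DAP and FOB; already in the DAP price and stays in the FOB price. brokerage — on the buyer under both terms; not part of either seller's price.
From DAP to FOB, the seller no longer bears: freight, insurance, destination terminal, delivery.
FOB price = 7097.44 − 1303.88 − 416.96 − 1021.61 − 1519.58 = 2835.41

FOB price: CNY 2835.41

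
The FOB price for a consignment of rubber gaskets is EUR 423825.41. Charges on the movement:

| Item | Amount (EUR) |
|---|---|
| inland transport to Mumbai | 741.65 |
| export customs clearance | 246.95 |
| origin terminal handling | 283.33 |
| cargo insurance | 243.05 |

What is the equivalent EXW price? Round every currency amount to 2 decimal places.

EXW price: EUR 422553.48

Not relevant to the conversion: insurance — on the buyer under both terms; not part of either seller's price.
From FOB to EXW, the seller no longer bears: inland to port, export clearance, origin terminal.
EXW price = 423825.41 − 741.65 − 246.95 − 283.33 = 422553.48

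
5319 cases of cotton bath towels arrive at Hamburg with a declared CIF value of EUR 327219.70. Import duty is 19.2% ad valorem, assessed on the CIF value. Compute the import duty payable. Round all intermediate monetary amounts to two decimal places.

Import duty = 327219.70 × 19.2% = 62826.18

Import duty: EUR 62826.18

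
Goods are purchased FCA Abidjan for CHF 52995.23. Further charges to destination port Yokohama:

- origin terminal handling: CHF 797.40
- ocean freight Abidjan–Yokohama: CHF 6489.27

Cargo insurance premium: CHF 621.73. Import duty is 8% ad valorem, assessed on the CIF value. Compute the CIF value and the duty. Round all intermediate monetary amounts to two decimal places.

CIF = FCA price + pre-shipment costs + freight + insurance
CIF = 52995.23 + 797.40 + 6489.27 + 621.73 = 60903.63
Import duty = 60903.63 × 8% = 4872.29

CIF value: CHF 60903.63; import duty: CHF 4872.29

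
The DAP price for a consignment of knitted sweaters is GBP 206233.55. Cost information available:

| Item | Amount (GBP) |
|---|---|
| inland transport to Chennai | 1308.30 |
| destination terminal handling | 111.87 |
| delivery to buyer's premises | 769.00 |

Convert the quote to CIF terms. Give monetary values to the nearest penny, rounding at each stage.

Not relevant to the conversion: inland to port — on the seller under both DAP and CIF; already in the DAP price and stays in the CIF price.
From DAP to CIF, the seller no longer bears: destination terminal, delivery.
CIF price = 206233.55 − 111.87 − 769.00 = 205352.68

CIF price: GBP 205352.68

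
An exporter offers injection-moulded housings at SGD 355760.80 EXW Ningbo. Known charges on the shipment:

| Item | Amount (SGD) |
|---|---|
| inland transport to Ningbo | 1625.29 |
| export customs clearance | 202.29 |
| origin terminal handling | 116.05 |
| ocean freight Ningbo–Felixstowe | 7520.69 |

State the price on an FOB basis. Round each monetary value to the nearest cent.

FOB price: SGD 357704.43

Not relevant to the conversion: freight — on the buyer under both terms; not part of either seller's price.
From EXW to FOB, the seller additionally bears: inland to port, export clearance, origin terminal.
FOB price = 355760.80 + 1625.29 + 202.29 + 116.05 = 357704.43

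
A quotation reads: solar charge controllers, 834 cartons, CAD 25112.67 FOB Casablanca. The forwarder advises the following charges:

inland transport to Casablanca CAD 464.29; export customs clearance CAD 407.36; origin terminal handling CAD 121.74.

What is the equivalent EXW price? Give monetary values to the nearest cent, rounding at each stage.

EXW price: CAD 24119.28

From FOB to EXW, the seller no longer bears: inland to port, export clearance, origin terminal.
EXW price = 25112.67 − 464.29 − 407.36 − 121.74 = 24119.28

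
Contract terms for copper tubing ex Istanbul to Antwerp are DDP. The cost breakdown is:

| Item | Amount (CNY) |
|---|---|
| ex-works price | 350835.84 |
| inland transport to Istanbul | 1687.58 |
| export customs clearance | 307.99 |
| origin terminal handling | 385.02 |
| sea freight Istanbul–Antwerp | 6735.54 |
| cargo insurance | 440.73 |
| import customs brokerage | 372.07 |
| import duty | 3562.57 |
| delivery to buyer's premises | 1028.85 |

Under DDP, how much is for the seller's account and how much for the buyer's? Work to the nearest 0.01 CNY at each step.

DDP: the seller bears all costs including import duty.
Seller's account: goods 350835.84 + inland to port 1687.58 + export clearance 307.99 + origin terminal 385.02 + freight 6735.54 + insurance 440.73 + brokerage 372.07 + duty 3562.57 + delivery 1028.85 = 365356.19
Buyer's account: 0.00

Seller: CNY 365356.19; buyer: CNY 0.00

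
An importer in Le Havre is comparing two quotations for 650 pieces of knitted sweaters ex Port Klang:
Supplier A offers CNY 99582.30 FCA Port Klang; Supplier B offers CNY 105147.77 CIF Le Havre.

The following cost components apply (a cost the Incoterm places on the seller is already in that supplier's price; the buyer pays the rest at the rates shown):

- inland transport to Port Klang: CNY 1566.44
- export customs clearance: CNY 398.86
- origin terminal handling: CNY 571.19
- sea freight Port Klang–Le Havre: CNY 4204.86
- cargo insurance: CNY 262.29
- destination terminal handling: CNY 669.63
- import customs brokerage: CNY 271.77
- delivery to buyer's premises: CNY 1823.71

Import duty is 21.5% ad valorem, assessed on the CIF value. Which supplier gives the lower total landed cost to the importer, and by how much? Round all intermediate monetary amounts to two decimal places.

Supplier A (FCA):
CIF value = FCA price + origin terminal + freight + insurance = 99582.30 + 571.19 + 4204.86 + 262.29 = 104620.64
Import duty = 104620.64 × 21.5% = 22493.44
Buyer bears (A): 571.19 + 4204.86 + 262.29 + 669.63 + 271.77 + 1823.71 = 7803.45
Landed cost (A) = invoice 99582.30 + 7803.45 + duty 22493.44 = 129879.19
Supplier B (CIF):
The CIF price already equals the CIF value: 105147.77
Import duty = 105147.77 × 21.5% = 22606.77
Buyer bears (B): 669.63 + 271.77 + 1823.71 = 2765.11
Landed cost (B) = invoice 105147.77 + 2765.11 + duty 22606.77 = 130519.65
Difference = |129879.19 − 130519.65| = 640.46

Supplier A is cheaper by CNY 640.46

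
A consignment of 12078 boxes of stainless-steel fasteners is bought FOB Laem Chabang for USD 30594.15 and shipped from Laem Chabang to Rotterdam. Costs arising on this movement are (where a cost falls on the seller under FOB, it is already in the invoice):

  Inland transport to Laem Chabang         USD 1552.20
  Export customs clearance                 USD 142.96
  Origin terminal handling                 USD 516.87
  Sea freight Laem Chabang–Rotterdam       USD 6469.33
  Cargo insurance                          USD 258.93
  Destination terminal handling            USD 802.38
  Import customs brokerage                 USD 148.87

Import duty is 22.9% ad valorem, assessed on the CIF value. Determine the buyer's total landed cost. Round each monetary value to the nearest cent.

Total landed cost: USD 46820.49

FOB: the seller bears costs until goods are on board at the origin port; the buyer bears freight, insurance and all costs thereafter.
Already in the invoice (seller's account under FOB): inland to port, export clearance, origin terminal — exclude.
CIF value = FOB price + freight + insurance = 30594.15 + 6469.33 + 258.93 = 37322.41
Import duty = 37322.41 × 22.9% = 8546.83
Buyer bears: freight 6469.33 + insurance 258.93 + destination terminal 802.38 + brokerage 148.87 + duty 8546.83 = 16226.34
Landed cost = invoice 30594.15 + 16226.34 = 46820.49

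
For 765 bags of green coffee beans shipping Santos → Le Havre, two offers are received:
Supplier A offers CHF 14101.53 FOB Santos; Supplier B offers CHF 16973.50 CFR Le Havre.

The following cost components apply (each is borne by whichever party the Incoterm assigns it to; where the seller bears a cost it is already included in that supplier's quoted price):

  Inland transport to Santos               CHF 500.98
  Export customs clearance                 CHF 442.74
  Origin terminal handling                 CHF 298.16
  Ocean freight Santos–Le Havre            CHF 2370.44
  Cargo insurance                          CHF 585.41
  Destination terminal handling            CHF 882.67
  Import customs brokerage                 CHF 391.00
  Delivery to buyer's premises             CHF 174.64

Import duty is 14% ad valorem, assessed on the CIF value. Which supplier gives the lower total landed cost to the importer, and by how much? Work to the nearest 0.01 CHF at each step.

Supplier A (FOB):
CIF value = FOB price + freight + insurance = 14101.53 + 2370.44 + 585.41 = 17057.38
Import duty = 17057.38 × 14% = 2388.03
Buyer bears (A): 2370.44 + 585.41 + 882.67 + 391.00 + 174.64 = 4404.16
Landed cost (A) = invoice 14101.53 + 4404.16 + duty 2388.03 = 20893.72
Supplier B (CFR):
CIF value = CFR price + insurance = 16973.50 + 585.41 = 17558.91
Import duty = 17558.91 × 14% = 2458.25
Buyer bears (B): 585.41 + 882.67 + 391.00 + 174.64 = 2033.72
Landed cost (B) = invoice 16973.50 + 2033.72 + duty 2458.25 = 21465.47
Difference = |20893.72 − 21465.47| = 571.75

Supplier A is cheaper by CHF 571.75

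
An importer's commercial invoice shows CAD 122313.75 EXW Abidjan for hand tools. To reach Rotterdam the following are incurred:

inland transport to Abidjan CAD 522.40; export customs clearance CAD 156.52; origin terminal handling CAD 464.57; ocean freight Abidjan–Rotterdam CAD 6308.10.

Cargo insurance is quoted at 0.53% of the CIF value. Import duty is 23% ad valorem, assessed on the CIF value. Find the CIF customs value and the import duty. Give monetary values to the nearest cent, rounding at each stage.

CIF value: CAD 130456.76; import duty: CAD 30005.05

Let C be the CIF value. C = EXW price + pre-shipment costs + freight + 0.53% × C
C − 0.53% × C = 122313.75 + 522.40 + 156.52 + 464.57 + 6308.10
0.9947 × C = 129765.34
C = 129765.34 / 0.9947 = 130456.76
Insurance premium = 0.53% × 130456.76 = 691.42
Import duty = 130456.76 × 23% = 30005.05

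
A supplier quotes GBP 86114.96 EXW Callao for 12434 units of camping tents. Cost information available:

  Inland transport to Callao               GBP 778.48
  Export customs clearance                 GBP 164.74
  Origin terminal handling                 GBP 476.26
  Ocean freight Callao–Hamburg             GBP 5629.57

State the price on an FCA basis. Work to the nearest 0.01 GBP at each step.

FCA price: GBP 87058.18

Not relevant to the conversion: freight, origin terminal — on the buyer under both terms; not part of either seller's price.
From EXW to FCA, the seller additionally bears: inland to port, export clearance.
FCA price = 86114.96 + 778.48 + 164.74 = 87058.18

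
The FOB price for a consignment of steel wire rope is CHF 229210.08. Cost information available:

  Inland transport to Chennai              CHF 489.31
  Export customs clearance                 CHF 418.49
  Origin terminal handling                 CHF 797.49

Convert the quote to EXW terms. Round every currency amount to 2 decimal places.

EXW price: CHF 227504.79

From FOB to EXW, the seller no longer bears: inland to port, export clearance, origin terminal.
EXW price = 229210.08 − 489.31 − 418.49 − 797.49 = 227504.79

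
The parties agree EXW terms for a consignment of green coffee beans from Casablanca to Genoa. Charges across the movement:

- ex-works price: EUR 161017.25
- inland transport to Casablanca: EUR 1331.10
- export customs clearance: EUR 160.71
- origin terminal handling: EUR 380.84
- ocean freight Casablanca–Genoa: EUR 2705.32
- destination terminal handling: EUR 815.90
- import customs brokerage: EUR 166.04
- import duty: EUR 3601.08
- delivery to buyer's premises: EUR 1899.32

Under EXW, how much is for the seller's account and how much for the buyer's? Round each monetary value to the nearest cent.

EXW: the seller makes goods available at their premises; the buyer bears all onward costs.
Seller's account: goods 161017.25 = 161017.25
Buyer's account: inland to port 1331.10 + export clearance 160.71 + origin terminal 380.84 + freight 2705.32 + destination terminal 815.90 + brokerage 166.04 + duty 3601.08 + delivery 1899.32 = 11060.31

Seller: EUR 161017.25; buyer: EUR 11060.31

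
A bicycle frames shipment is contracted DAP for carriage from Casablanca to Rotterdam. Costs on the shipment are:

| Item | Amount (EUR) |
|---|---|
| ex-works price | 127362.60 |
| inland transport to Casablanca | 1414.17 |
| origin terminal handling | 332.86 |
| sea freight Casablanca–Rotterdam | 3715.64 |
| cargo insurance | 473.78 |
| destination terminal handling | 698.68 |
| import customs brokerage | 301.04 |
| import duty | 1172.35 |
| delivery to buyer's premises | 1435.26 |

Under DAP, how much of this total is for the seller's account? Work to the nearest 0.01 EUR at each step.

Seller's account: EUR 135432.99

DAP: the seller bears all costs to the named destination except import duty and clearance.
Seller's account: goods 127362.60 + inland to port 1414.17 + origin terminal 332.86 + freight 3715.64 + insurance 473.78 + destination terminal 698.68 + delivery 1435.26 = 135432.99
Buyer's account: brokerage 301.04 + duty 1172.35 = 1473.39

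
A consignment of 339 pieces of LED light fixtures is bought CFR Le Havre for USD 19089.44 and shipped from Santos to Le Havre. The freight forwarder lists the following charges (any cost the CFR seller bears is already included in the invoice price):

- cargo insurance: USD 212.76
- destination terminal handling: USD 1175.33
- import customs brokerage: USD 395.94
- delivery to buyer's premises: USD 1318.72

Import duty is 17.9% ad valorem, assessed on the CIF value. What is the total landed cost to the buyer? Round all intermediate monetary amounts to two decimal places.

CFR: the seller pays costs through ocean freight to the destination port, but not insurance.
CIF value = CFR price + insurance = 19089.44 + 212.76 = 19302.20
Import duty = 19302.20 × 17.9% = 3455.09
Buyer bears: insurance 212.76 + destination terminal 1175.33 + brokerage 395.94 + delivery 1318.72 + duty 3455.09 = 6557.84
Landed cost = invoice 19089.44 + 6557.84 = 25647.28

Total landed cost: USD 25647.28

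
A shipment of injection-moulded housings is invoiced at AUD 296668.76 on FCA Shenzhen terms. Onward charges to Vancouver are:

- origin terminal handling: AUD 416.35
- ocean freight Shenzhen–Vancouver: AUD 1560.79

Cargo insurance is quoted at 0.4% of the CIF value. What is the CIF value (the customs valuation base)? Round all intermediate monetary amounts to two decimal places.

CIF value: AUD 299845.28

Let C be the CIF value. C = FCA price + pre-shipment costs + freight + 0.4% × C
C − 0.4% × C = 296668.76 + 416.35 + 1560.79
0.996 × C = 298645.90
C = 298645.90 / 0.996 = 299845.28
Insurance premium = 0.4% × 299845.28 = 1199.38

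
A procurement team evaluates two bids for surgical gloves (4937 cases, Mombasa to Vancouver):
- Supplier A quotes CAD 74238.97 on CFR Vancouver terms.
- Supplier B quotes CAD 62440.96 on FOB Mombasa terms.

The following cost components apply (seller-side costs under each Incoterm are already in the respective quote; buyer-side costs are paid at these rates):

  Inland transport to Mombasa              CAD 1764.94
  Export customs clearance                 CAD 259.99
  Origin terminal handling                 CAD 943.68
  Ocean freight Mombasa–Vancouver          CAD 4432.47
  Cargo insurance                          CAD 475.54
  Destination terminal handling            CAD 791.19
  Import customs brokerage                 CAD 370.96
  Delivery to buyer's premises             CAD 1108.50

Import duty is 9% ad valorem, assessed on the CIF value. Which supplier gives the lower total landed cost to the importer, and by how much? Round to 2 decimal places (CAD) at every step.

Supplier A (CFR):
CIF value = CFR price + insurance = 74238.97 + 475.54 = 74714.51
Import duty = 74714.51 × 9% = 6724.31
Buyer bears (A): 475.54 + 791.19 + 370.96 + 1108.50 = 2746.19
Landed cost (A) = invoice 74238.97 + 2746.19 + duty 6724.31 = 83709.47
Supplier B (FOB):
CIF value = FOB price + freight + insurance = 62440.96 + 4432.47 + 475.54 = 67348.97
Import duty = 67348.97 × 9% = 6061.41
Buyer bears (B): 4432.47 + 475.54 + 791.19 + 370.96 + 1108.50 = 7178.66
Landed cost (B) = invoice 62440.96 + 7178.66 + duty 6061.41 = 75681.03
Difference = |83709.47 − 75681.03| = 8028.44

Supplier B is cheaper by CAD 8028.44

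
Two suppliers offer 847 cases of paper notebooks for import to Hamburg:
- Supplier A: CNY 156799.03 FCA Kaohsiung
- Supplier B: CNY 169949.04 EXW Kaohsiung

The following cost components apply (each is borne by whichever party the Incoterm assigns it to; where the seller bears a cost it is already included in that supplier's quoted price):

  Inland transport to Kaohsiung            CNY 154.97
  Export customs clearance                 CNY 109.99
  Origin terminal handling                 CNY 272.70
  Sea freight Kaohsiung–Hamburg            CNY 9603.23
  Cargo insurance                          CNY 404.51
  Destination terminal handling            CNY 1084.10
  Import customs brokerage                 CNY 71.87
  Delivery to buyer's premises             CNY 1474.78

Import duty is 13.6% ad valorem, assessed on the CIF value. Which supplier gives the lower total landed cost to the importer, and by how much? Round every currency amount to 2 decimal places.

Supplier A is cheaper by CNY 15239.40

Supplier A (FCA):
CIF value = FCA price + origin terminal + freight + insurance = 156799.03 + 272.70 + 9603.23 + 404.51 = 167079.47
Import duty = 167079.47 × 13.6% = 22722.81
Buyer bears (A): 272.70 + 9603.23 + 404.51 + 1084.10 + 71.87 + 1474.78 = 12911.19
Landed cost (A) = invoice 156799.03 + 12911.19 + duty 22722.81 = 192433.03
Supplier B (EXW):
CIF value = EXW price + inland to port + export clearance + origin terminal + freight + insurance = 169949.04 + 154.97 + 109.99 + 272.70 + 9603.23 + 404.51 = 180494.44
Import duty = 180494.44 × 13.6% = 24547.24
Buyer bears (B): 154.97 + 109.99 + 272.70 + 9603.23 + 404.51 + 1084.10 + 71.87 + 1474.78 = 13176.15
Landed cost (B) = invoice 169949.04 + 13176.15 + duty 24547.24 = 207672.43
Difference = |192433.03 − 207672.43| = 15239.40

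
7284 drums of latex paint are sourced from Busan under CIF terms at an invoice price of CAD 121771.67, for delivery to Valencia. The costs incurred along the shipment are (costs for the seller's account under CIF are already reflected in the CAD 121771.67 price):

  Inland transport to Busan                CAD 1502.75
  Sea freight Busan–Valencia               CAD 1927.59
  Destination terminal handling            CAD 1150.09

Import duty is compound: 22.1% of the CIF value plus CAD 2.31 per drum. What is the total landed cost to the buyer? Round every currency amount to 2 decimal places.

CIF: the seller pays costs through ocean freight and marine insurance to the destination port.
Already in the invoice (seller's account under CIF): inland to port, freight — exclude.
The CIF price already equals the CIF value: 121771.67
Ad valorem component: 121771.67 × 22.1% = 26911.54
Specific component: 7284 × 2.31 = 16826.04
Import duty = 26911.54 + 16826.04 = 43737.58
Buyer bears: destination terminal 1150.09 + duty 43737.58 = 44887.67
Landed cost = invoice 121771.67 + 44887.67 = 166659.34

Total landed cost: CAD 166659.34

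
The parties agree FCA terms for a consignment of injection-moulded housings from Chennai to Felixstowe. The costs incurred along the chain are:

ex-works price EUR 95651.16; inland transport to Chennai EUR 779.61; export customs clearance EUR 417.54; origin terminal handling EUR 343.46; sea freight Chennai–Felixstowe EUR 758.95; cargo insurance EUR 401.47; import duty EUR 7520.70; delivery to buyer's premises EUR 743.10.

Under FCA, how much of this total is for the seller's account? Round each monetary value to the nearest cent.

Seller's account: EUR 96848.31

FCA: the seller delivers export-cleared goods to the carrier; the buyer bears costs from that point.
Seller's account: goods 95651.16 + inland to port 779.61 + export clearance 417.54 = 96848.31
Buyer's account: origin terminal 343.46 + freight 758.95 + insurance 401.47 + duty 7520.70 + delivery 743.10 = 9767.68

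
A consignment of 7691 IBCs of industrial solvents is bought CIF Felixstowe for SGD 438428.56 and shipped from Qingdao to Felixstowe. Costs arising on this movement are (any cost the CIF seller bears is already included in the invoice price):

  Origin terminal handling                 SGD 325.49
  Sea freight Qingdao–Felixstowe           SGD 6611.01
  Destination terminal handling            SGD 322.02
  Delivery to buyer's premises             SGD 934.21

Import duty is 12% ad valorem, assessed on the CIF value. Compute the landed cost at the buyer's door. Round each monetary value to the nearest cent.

CIF: the seller pays costs through ocean freight and marine insurance to the destination port.
Already in the invoice (seller's account under CIF): origin terminal, freight — exclude.
The CIF price already equals the CIF value: 438428.56
Import duty = 438428.56 × 12% = 52611.43
Buyer bears: destination terminal 322.02 + delivery 934.21 + duty 52611.43 = 53867.66
Landed cost = invoice 438428.56 + 53867.66 = 492296.22

Total landed cost: SGD 492296.22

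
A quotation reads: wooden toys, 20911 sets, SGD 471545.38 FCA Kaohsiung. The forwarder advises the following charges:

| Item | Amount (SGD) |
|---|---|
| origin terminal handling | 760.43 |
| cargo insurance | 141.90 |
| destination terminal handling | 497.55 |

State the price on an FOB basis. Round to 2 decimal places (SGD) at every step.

FOB price: SGD 472305.81

Not relevant to the conversion: destination terminal, insurance — on the buyer under both terms; not part of either seller's price.
From FCA to FOB, the seller additionally bears: origin terminal.
FOB price = 471545.38 + 760.43 = 472305.81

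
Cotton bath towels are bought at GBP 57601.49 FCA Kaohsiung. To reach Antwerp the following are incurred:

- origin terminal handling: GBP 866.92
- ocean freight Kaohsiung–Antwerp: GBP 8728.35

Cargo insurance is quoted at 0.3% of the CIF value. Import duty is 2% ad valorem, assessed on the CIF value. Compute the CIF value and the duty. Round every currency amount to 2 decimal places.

Let C be the CIF value. C = FCA price + pre-shipment costs + freight + 0.3% × C
C − 0.3% × C = 57601.49 + 866.92 + 8728.35
0.997 × C = 67196.76
C = 67196.76 / 0.997 = 67398.96
Insurance premium = 0.3% × 67398.96 = 202.20
Import duty = 67398.96 × 2% = 1347.98

CIF value: GBP 67398.96; import duty: GBP 1347.98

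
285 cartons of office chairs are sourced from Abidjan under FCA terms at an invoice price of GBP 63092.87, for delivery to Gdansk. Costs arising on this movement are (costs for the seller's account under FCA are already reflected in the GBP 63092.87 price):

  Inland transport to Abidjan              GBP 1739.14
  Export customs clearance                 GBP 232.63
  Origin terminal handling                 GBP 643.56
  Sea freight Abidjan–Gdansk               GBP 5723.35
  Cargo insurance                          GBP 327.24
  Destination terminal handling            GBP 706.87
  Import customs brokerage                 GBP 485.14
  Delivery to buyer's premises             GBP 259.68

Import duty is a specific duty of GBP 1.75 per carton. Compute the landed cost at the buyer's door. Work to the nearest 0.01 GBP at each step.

Total landed cost: GBP 71737.46

FCA: the seller delivers export-cleared goods to the carrier; the buyer bears costs from that point.
Already in the invoice (seller's account under FCA): inland to port, export clearance — exclude.
CIF value = FCA price + origin terminal + freight + insurance = 63092.87 + 643.56 + 5723.35 + 327.24 = 69787.02
Import duty = 285 × 1.75 = 498.75
Buyer bears: origin terminal 643.56 + freight 5723.35 + insurance 327.24 + destination terminal 706.87 + brokerage 485.14 + delivery 259.68 + duty 498.75 = 8644.59
Landed cost = invoice 63092.87 + 8644.59 = 71737.46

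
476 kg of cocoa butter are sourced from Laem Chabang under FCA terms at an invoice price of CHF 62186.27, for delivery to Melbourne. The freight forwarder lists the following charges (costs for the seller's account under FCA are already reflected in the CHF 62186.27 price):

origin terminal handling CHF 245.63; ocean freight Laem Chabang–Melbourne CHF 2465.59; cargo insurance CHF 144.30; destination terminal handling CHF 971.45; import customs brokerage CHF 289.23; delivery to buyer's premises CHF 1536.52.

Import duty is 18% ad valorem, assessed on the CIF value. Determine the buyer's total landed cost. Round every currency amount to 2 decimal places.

Total landed cost: CHF 79546.51

FCA: the seller delivers export-cleared goods to the carrier; the buyer bears costs from that point.
CIF value = FCA price + origin terminal + freight + insurance = 62186.27 + 245.63 + 2465.59 + 144.30 = 65041.79
Import duty = 65041.79 × 18% = 11707.52
Buyer bears: origin terminal 245.63 + freight 2465.59 + insurance 144.30 + destination terminal 971.45 + brokerage 289.23 + delivery 1536.52 + duty 11707.52 = 17360.24
Landed cost = invoice 62186.27 + 17360.24 = 79546.51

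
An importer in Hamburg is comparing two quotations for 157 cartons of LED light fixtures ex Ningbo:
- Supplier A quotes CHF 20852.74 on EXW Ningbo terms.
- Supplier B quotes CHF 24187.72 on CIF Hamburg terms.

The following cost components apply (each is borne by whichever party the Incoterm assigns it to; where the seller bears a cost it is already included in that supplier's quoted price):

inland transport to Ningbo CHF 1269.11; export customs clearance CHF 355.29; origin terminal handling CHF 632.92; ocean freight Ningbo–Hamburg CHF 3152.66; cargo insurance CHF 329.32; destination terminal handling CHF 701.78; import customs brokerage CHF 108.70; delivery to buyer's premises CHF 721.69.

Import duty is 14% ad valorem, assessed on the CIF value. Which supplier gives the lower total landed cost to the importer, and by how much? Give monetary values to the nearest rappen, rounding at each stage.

Supplier A (EXW):
CIF value = EXW price + inland to port + export clearance + origin terminal + freight + insurance = 20852.74 + 1269.11 + 355.29 + 632.92 + 3152.66 + 329.32 = 26592.04
Import duty = 26592.04 × 14% = 3722.89
Buyer bears (A): 1269.11 + 355.29 + 632.92 + 3152.66 + 329.32 + 701.78 + 108.70 + 721.69 = 7271.47
Landed cost (A) = invoice 20852.74 + 7271.47 + duty 3722.89 = 31847.10
Supplier B (CIF):
The CIF price already equals the CIF value: 24187.72
Import duty = 24187.72 × 14% = 3386.28
Buyer bears (B): 701.78 + 108.70 + 721.69 = 1532.17
Landed cost (B) = invoice 24187.72 + 1532.17 + duty 3386.28 = 29106.17
Difference = |31847.10 − 29106.17| = 2740.93

Supplier B is cheaper by CHF 2740.93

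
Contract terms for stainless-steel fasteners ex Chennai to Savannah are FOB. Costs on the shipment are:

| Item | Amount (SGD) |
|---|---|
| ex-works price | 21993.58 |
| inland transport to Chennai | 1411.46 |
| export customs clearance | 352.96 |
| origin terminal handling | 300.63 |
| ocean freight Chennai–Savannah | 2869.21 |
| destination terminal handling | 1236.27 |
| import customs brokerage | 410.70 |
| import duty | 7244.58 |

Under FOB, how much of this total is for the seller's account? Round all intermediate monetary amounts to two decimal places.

Seller's account: SGD 24058.63

FOB: the seller bears costs until goods are on board at the origin port; the buyer bears freight, insurance and all costs thereafter.
Seller's account: goods 21993.58 + inland to port 1411.46 + export clearance 352.96 + origin terminal 300.63 = 24058.63
Buyer's account: freight 2869.21 + destination terminal 1236.27 + brokerage 410.70 + duty 7244.58 = 11760.76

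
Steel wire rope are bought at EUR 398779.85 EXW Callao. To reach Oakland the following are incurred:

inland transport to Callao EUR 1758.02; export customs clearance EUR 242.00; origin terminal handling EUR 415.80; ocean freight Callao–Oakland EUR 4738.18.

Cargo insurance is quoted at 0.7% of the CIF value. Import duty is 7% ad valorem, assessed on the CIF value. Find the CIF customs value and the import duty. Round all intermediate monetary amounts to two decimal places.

CIF value: EUR 408795.42; import duty: EUR 28615.68

Let C be the CIF value. C = EXW price + pre-shipment costs + freight + 0.7% × C
C − 0.7% × C = 398779.85 + 1758.02 + 242.00 + 415.80 + 4738.18
0.993 × C = 405933.85
C = 405933.85 / 0.993 = 408795.42
Insurance premium = 0.7% × 408795.42 = 2861.57
Import duty = 408795.42 × 7% = 28615.68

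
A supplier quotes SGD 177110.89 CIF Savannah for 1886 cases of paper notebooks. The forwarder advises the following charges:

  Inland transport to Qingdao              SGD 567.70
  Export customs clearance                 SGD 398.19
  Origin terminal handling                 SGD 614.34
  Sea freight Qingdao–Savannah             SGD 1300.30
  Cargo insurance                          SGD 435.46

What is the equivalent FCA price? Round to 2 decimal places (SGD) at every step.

FCA price: SGD 174760.79

Not relevant to the conversion: export clearance, inland to port — on the seller under both CIF and FCA; already in the CIF price and stays in the FCA price.
From CIF to FCA, the seller no longer bears: origin terminal, freight, insurance.
FCA price = 177110.89 − 614.34 − 1300.30 − 435.46 = 174760.79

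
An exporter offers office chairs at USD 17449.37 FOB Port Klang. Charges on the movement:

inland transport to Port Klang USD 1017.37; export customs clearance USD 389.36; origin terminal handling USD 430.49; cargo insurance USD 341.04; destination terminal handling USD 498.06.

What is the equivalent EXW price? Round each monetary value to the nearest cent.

EXW price: USD 15612.15

Not relevant to the conversion: destination terminal, insurance — on the buyer under both terms; not part of either seller's price.
From FOB to EXW, the seller no longer bears: inland to port, export clearance, origin terminal.
EXW price = 17449.37 − 1017.37 − 389.36 − 430.49 = 15612.15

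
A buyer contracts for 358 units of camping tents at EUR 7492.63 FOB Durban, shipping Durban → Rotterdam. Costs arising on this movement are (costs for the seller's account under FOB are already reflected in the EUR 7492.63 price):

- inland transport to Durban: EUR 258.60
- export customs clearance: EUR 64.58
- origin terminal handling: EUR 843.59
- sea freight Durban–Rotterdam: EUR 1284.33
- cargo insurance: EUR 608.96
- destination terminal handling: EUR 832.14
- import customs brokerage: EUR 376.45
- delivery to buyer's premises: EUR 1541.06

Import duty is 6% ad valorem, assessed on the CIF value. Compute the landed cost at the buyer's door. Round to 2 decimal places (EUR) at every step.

Total landed cost: EUR 12698.73

FOB: the seller bears costs until goods are on board at the origin port; the buyer bears freight, insurance and all costs thereafter.
Already in the invoice (seller's account under FOB): inland to port, export clearance, origin terminal — exclude.
CIF value = FOB price + freight + insurance = 7492.63 + 1284.33 + 608.96 = 9385.92
Import duty = 9385.92 × 6% = 563.16
Buyer bears: freight 1284.33 + insurance 608.96 + destination terminal 832.14 + brokerage 376.45 + delivery 1541.06 + duty 563.16 = 5206.10
Landed cost = invoice 7492.63 + 5206.10 = 12698.73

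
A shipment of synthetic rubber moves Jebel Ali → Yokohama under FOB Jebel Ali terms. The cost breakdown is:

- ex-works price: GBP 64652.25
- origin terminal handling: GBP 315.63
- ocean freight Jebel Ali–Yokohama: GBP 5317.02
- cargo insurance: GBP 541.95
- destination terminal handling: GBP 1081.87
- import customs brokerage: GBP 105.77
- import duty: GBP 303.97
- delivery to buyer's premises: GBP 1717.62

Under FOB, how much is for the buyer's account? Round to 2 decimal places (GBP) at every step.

Buyer's account: GBP 9068.20

FOB: the seller bears costs until goods are on board at the origin port; the buyer bears freight, insurance and all costs thereafter.
Seller's account: goods 64652.25 + origin terminal 315.63 = 64967.88
Buyer's account: freight 5317.02 + insurance 541.95 + destination terminal 1081.87 + brokerage 105.77 + duty 303.97 + delivery 1717.62 = 9068.20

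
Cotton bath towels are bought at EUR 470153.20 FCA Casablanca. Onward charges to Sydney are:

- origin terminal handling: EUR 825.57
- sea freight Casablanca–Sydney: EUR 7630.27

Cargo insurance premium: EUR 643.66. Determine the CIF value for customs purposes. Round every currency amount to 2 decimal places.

CIF = FCA price + pre-shipment costs + freight + insurance
CIF = 470153.20 + 825.57 + 7630.27 + 643.66 = 479252.70

CIF value: EUR 479252.70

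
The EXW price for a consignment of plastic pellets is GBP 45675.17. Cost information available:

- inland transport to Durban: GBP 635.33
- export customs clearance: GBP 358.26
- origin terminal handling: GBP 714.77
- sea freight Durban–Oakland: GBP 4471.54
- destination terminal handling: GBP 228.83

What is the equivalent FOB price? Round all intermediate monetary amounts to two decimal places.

Not relevant to the conversion: destination terminal, freight — on the buyer under both terms; not part of either seller's price.
From EXW to FOB, the seller additionally bears: inland to port, export clearance, origin terminal.
FOB price = 45675.17 + 635.33 + 358.26 + 714.77 = 47383.53

FOB price: GBP 47383.53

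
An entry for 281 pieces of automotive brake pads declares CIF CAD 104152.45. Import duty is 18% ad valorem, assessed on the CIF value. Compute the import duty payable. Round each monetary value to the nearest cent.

Import duty = 104152.45 × 18% = 18747.44

Import duty: CAD 18747.44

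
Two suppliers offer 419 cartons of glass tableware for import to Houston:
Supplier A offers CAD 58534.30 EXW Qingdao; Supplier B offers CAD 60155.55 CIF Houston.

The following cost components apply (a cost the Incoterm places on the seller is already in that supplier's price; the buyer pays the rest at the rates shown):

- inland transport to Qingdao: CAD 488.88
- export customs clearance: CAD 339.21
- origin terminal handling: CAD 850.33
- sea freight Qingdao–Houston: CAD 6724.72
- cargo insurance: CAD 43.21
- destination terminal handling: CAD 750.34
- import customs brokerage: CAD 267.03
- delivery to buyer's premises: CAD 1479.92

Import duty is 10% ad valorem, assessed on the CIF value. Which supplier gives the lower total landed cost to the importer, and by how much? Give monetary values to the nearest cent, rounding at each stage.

Supplier B is cheaper by CAD 7507.61

Supplier A (EXW):
CIF value = EXW price + inland to port + export clearance + origin terminal + freight + insurance = 58534.30 + 488.88 + 339.21 + 850.33 + 6724.72 + 43.21 = 66980.65
Import duty = 66980.65 × 10% = 6698.07
Buyer bears (A): 488.88 + 339.21 + 850.33 + 6724.72 + 43.21 + 750.34 + 267.03 + 1479.92 = 10943.64
Landed cost (A) = invoice 58534.30 + 10943.64 + duty 6698.07 = 76176.01
Supplier B (CIF):
The CIF price already equals the CIF value: 60155.55
Import duty = 60155.55 × 10% = 6015.56
Buyer bears (B): 750.34 + 267.03 + 1479.92 = 2497.29
Landed cost (B) = invoice 60155.55 + 2497.29 + duty 6015.56 = 68668.40
Difference = |76176.01 − 68668.40| = 7507.61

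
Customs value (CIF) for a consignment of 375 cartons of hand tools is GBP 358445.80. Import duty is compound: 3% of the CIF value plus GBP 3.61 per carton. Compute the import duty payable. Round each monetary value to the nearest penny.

Ad valorem component: 358445.80 × 3% = 10753.37
Specific component: 375 × 3.61 = 1353.75
Import duty = 10753.37 + 1353.75 = 12107.12

Import duty: GBP 12107.12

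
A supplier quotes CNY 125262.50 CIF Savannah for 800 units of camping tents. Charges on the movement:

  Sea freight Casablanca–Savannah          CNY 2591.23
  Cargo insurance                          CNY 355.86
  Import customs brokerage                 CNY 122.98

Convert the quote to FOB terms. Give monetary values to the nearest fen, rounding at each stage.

Not relevant to the conversion: brokerage — on the buyer under both terms; not part of either seller's price.
From CIF to FOB, the seller no longer bears: freight, insurance.
FOB price = 125262.50 − 2591.23 − 355.86 = 122315.41

FOB price: CNY 122315.41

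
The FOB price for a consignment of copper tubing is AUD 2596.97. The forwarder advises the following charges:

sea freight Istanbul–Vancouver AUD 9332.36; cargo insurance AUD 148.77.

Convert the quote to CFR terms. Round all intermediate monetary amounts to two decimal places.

Not relevant to the conversion: insurance — on the buyer under both terms; not part of either seller's price.
From FOB to CFR, the seller additionally bears: freight.
CFR price = 2596.97 + 9332.36 = 11929.33

CFR price: AUD 11929.33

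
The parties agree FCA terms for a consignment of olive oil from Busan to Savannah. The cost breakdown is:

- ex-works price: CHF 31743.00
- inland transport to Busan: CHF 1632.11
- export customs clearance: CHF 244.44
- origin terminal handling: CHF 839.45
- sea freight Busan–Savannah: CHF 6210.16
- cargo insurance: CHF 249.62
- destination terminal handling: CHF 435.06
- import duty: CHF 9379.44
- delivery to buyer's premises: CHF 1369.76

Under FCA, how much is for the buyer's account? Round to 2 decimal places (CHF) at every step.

FCA: the seller delivers export-cleared goods to the carrier; the buyer bears costs from that point.
Seller's account: goods 31743.00 + inland to port 1632.11 + export clearance 244.44 = 33619.55
Buyer's account: origin terminal 839.45 + freight 6210.16 + insurance 249.62 + destination terminal 435.06 + duty 9379.44 + delivery 1369.76 = 18483.49

Buyer's account: CHF 18483.49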